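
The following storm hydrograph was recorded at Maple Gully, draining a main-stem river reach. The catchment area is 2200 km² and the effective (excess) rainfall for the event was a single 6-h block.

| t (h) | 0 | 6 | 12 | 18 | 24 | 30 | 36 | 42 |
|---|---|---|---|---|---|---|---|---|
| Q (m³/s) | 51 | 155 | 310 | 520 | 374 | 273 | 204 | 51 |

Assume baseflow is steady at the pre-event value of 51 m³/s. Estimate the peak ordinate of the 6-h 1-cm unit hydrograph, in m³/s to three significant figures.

Direct runoff: 0.0, 104.0, 259.0, 469.0, 323.0, 222.0, 153.0, 0.0 m³/s; ΣQ_DR = 1530 m³/s, peak = 469.0 m³/s.
Runoff depth d = ΣQ_DR·Δt / A = 1530 × 21600 / (2200 km²) = 15.02 mm.
The 1-cm UH is the DRH scaled by (10 mm)/d, so U_p = 469.0 × 10/15.02 = 312 m³/s.

U_p ≈ 312 m³/s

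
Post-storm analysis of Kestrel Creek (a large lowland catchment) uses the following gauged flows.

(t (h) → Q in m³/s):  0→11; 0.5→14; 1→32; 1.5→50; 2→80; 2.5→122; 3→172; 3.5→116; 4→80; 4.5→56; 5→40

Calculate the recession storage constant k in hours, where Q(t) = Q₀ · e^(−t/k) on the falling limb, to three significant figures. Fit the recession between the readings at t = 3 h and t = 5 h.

k ≈ 1.37 h

On the falling limb, Q drops from 172 to 40 m³/s between t = 3 h and t = 5 h (Δt = 2 h).
k = −Δt / ln(Q₂/Q₁) = −2 / ln(40/172) = 1.37 h.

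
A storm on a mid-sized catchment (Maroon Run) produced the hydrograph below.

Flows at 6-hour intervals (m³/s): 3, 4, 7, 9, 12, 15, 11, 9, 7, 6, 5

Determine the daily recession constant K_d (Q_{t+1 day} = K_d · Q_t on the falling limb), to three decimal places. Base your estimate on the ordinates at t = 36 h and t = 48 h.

Between t = 36 h and t = 48 h the flow falls from 11 to 7 m³/s over 2×6 h = 12 h.
Per-interval ratio K = (7/11)^(1/2) = 0.7977; K_d = K^(24/6) = 0.405.

K_d ≈ 0.405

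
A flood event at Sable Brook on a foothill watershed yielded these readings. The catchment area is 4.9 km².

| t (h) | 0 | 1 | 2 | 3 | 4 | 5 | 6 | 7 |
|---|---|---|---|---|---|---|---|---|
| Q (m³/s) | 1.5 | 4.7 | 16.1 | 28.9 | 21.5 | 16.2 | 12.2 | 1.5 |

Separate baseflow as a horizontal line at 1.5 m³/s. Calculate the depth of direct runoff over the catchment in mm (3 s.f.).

Direct runoff: 0.0, 3.2, 14.6, 27.4, 20.0, 14.7, 10.7, 0.0 m³/s; ΣQ_DR = 90.60 m³/s.
V = ΣQ_DR · Δt = 90.60 × 3600 s = 3.262 × 10^5 m³.
Over A = 4.9 km², depth = V / A = 66.6 mm.

d ≈ 66.6 mm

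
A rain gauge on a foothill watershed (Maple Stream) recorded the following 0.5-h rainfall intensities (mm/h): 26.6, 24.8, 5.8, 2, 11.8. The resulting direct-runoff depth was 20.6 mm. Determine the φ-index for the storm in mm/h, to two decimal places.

Only the 3 blocks with intensity above φ contribute runoff: 26.6, 24.8, 11.8 mm/h.
Σ(I−φ)·Δt = d  ⇒  (26.6+24.8+11.8 − 3φ)·0.5 = 20.6
φ = (63.20 − 20.6/0.5) / 3 = 7.33 mm/h.

φ ≈ 7.33 mm/h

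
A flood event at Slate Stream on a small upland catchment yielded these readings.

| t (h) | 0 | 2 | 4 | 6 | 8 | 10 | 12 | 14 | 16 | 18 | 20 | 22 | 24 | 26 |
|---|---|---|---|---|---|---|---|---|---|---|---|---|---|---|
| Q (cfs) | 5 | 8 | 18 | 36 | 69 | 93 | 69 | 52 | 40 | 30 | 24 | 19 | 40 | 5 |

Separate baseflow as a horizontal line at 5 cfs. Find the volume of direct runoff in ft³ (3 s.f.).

Direct-runoff ordinates (Q − Q_b): 0.0, 3.0, 13.0, 31.0, 64.0, 88.0, 64.0, 47.0, 35.0, 25.0, 19.0, 14.0, 35.0, 0.0 cfs.
ΣQ_DR = 438.0 cfs.
With Δt = 2 h = 7200 s, V = ΣQ_DR · Δt = 438.0 × 7200 = 3.15 × 10^6 ft³.

V ≈ 3.15 × 10^6 ft³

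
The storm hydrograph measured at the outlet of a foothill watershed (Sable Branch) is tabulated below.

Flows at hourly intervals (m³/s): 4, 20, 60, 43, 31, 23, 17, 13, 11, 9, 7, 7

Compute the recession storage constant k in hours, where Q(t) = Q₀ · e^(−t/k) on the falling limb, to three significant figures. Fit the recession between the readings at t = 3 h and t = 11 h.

On the falling limb, Q drops from 43 to 7 m³/s between t = 3 h and t = 11 h (Δt = 8 h).
k = −Δt / ln(Q₂/Q₁) = −8 / ln(7/43) = 4.41 h.

k ≈ 4.41 h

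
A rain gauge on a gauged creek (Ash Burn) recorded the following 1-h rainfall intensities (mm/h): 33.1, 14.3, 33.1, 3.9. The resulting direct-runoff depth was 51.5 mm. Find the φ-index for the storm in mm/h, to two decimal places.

Only the 3 blocks with intensity above φ contribute runoff: 33.1, 14.3, 33.1 mm/h.
Σ(I−φ)·Δt = d  ⇒  (33.1+14.3+33.1 − 3φ)·1 = 51.5
φ = (80.50 − 51.5/1) / 3 = 9.67 mm/h.

φ ≈ 9.67 mm/h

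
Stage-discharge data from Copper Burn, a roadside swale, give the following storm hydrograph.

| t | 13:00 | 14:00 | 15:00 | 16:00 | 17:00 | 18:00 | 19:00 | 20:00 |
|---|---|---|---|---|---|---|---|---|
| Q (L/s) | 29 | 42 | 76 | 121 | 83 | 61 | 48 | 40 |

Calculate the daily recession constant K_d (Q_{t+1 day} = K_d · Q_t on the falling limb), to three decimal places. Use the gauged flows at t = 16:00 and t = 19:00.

Between t = 16:00 and t = 19:00 the flow falls from 121 to 48 L/s over 3×1 h = 3 h.
Per-interval ratio K = (48/121)^(1/3) = 0.7348; K_d = K^(24/1) = 0.001.

K_d ≈ 0.001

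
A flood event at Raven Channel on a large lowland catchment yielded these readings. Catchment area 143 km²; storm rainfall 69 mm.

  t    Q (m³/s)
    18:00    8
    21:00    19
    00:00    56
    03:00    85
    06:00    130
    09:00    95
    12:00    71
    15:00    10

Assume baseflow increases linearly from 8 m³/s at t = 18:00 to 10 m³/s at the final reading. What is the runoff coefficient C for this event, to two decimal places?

C ≈ 0.44

ΣQ_DR = 402.0 m³/s; V = ΣQ_DR·Δt = 4.342 × 10^6 m³.
Runoff depth d = V / A = 30.36 mm.
C = d / P = 30.36 / 69 = 0.44.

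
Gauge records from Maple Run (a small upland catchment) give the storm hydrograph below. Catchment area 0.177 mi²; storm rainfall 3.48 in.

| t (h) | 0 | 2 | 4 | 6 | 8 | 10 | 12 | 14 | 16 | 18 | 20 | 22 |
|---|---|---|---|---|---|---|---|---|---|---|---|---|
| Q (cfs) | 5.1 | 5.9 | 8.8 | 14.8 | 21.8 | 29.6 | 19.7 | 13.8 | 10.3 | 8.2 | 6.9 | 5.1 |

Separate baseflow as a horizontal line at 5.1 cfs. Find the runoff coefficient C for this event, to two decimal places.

C ≈ 0.45

ΣQ_DR = 88.80 cfs; V = ΣQ_DR·Δt = 6.394 × 10^5 ft³.
Runoff depth d = V / A = 1.555 in.
C = d / P = 1.555 / 3.48 = 0.45.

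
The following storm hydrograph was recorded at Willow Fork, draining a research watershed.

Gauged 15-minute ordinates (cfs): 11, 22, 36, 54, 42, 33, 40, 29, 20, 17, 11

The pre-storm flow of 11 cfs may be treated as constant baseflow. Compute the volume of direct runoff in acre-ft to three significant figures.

V ≈ 4.01 acre-ft

Direct-runoff ordinates (Q − Q_b): 0.0, 11.0, 25.0, 43.0, 31.0, 22.0, 29.0, 18.0, 9.0, 6.0, 0.0 cfs.
ΣQ_DR = 194.0 cfs.
With Δt = 0.25 h = 900 s, V = ΣQ_DR · Δt = 194.0 × 900 = 1.75 × 10^5 ft³ = 4.01 acre-ft.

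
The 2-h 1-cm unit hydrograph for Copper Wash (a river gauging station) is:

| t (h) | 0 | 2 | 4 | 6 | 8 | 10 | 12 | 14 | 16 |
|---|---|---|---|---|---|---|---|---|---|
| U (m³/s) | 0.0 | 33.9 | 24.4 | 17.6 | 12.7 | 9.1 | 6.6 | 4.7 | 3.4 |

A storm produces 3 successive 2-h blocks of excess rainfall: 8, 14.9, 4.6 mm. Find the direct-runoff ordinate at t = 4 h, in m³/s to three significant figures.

Q ≈ 70.0 m³/s

By discrete convolution, Q_j = Σ (P_i / 10 mm) · U_{j−i}.
At t = 4 h (j=2): Q = (8/10)·24.4 + (14.9/10)·33.9 + (4.6/10)·0.0 = 70.0 m³/s.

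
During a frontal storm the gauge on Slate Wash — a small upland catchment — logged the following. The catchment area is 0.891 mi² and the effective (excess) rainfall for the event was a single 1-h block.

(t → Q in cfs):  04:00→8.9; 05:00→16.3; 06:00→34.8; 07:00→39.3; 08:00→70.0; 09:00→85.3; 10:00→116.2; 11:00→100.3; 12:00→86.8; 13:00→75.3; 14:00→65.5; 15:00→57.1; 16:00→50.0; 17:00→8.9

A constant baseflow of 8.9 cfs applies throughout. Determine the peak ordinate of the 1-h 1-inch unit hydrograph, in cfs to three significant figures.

Direct runoff: 0.0, 7.4, 25.9, 30.4, 61.1, 76.4, 107.3, 91.4, 77.9, 66.4, 56.6, 48.2, 41.1, 0.0 cfs; ΣQ_DR = 690.1 cfs, peak = 107.3 cfs.
Runoff depth d = ΣQ_DR·Δt / A = 690.1 × 3600 / (0.891 mi²) = 1.200 in.
The 1-inch UH is the DRH scaled by (1 in)/d, so U_p = 107.3 × 1/1.200 = 89.4 cfs.

U_p ≈ 89.4 cfs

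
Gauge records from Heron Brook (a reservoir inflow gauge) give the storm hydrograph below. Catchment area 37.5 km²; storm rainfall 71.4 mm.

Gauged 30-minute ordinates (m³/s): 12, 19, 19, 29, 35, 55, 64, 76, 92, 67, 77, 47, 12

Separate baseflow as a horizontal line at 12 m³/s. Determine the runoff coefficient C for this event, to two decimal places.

ΣQ_DR = 448.0 m³/s; V = ΣQ_DR·Δt = 8.064 × 10^5 m³.
Runoff depth d = V / A = 21.50 mm.
C = d / P = 21.50 / 71.4 = 0.30.

C ≈ 0.30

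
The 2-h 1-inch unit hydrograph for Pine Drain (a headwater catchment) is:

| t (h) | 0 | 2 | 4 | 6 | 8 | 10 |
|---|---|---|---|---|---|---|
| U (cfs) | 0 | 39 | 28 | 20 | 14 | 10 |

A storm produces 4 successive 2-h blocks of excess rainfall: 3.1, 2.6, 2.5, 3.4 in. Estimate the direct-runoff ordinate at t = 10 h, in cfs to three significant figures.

By discrete convolution, Q_j = Σ (P_i / 1 in) · U_{j−i}.
At t = 10 h (j=5): Q = (3.1/1)·10 + (2.6/1)·14 + (2.5/1)·20 + (3.4/1)·28 = 213 cfs.

Q ≈ 213 cfs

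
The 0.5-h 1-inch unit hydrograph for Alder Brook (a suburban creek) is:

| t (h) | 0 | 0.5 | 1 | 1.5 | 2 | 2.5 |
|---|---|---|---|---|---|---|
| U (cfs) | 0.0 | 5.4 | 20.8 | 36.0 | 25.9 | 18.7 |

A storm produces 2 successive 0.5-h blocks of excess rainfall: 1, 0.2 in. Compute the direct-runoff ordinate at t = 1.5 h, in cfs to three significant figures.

By discrete convolution, Q_j = Σ (P_i / 1 in) · U_{j−i}.
At t = 1.5 h (j=3): Q = (1/1)·36.0 + (0.2/1)·20.8 = 40.2 cfs.

Q ≈ 40.2 cfs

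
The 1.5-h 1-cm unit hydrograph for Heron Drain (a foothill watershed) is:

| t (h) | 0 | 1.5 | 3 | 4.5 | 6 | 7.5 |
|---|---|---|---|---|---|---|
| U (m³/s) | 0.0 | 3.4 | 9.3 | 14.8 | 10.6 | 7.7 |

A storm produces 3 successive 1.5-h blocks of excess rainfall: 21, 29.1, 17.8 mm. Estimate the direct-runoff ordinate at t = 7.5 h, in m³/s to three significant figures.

By discrete convolution, Q_j = Σ (P_i / 10 mm) · U_{j−i}.
At t = 7.5 h (j=5): Q = (21/10)·7.7 + (29.1/10)·10.6 + (17.8/10)·14.8 = 73.4 m³/s.

Q ≈ 73.4 m³/s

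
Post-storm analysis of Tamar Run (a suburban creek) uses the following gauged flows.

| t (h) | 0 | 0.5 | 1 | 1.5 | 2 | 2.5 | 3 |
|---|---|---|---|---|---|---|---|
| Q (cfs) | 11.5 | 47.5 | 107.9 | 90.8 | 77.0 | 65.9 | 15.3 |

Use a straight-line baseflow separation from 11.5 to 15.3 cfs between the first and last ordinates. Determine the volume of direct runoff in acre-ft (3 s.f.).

Direct-runoff ordinates (Q − Q_b): 0.00, 35.37, 95.13, 77.40, 62.97, 51.23, 0.00 cfs.
ΣQ_DR = 322.1 cfs.
With Δt = 0.5 h = 1800 s, V = ΣQ_DR · Δt = 322.1 × 1800 = 5.80 × 10^5 ft³ = 13.3 acre-ft.

V ≈ 13.3 acre-ft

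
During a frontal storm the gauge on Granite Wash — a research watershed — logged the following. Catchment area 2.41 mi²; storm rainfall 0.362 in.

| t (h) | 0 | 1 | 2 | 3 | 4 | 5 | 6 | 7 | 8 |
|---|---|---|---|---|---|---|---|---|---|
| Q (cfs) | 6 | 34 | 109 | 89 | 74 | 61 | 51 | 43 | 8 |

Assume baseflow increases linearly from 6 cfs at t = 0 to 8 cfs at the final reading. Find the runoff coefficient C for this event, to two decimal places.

C ≈ 0.73

ΣQ_DR = 412.0 cfs; V = ΣQ_DR·Δt = 1.483 × 10^6 ft³.
Runoff depth d = V / A = 0.2649 in.
C = d / P = 0.2649 / 0.362 = 0.73.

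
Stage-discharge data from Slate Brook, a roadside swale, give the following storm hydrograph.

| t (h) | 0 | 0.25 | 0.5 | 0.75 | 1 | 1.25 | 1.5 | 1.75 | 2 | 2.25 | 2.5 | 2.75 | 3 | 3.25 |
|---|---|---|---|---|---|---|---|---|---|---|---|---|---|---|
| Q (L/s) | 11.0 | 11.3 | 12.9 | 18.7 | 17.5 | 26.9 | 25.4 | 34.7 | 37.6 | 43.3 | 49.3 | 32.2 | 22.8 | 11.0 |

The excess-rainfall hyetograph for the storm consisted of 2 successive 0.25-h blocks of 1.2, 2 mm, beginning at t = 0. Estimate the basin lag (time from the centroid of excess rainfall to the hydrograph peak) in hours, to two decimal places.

t_L ≈ 2.22 h

Centroid of excess rainfall: t_c = Σ P_i·t̄_i / ΣP_i = 0.2812 h (block centres at 0.125, 0.375 h).
Hydrograph peak occurs at t = 2.5 h, so basin lag t_L = 2.5 − 0.2812 = 2.22 h.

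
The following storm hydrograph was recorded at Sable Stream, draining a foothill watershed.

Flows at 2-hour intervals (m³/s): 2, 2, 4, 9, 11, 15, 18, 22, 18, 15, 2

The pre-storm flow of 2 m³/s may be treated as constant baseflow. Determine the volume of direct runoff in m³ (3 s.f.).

Direct-runoff ordinates (Q − Q_b): 0.0, 0.0, 2.0, 7.0, 9.0, 13.0, 16.0, 20.0, 16.0, 13.0, 0.0 m³/s.
ΣQ_DR = 96.00 m³/s.
With Δt = 2 h = 7200 s, V = ΣQ_DR · Δt = 96.00 × 7200 = 6.91 × 10^5 m³.

V ≈ 6.91 × 10^5 m³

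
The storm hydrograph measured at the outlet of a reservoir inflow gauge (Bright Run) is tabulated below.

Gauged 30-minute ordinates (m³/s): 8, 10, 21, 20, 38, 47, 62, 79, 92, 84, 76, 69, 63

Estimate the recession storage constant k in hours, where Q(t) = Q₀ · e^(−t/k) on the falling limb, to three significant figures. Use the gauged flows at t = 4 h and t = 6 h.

On the falling limb, Q drops from 92 to 63 m³/s between t = 4 h and t = 6 h (Δt = 2 h).
k = −Δt / ln(Q₂/Q₁) = −2 / ln(63/92) = 5.28 h.

k ≈ 5.28 h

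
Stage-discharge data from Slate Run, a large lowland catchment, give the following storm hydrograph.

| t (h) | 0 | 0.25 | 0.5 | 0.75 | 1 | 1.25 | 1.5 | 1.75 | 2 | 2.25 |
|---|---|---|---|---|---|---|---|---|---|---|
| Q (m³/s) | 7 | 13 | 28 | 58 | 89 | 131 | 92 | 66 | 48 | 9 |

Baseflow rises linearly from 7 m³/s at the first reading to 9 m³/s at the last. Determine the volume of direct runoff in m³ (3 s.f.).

V ≈ 4.15 × 10^5 m³

Direct-runoff ordinates (Q − Q_b): 0.00, 5.78, 20.56, 50.33, 81.11, 122.89, 83.67, 57.44, 39.22, 0.00 m³/s.
ΣQ_DR = 461.0 m³/s.
With Δt = 0.25 h = 900 s, V = ΣQ_DR · Δt = 461.0 × 900 = 4.15 × 10^5 m³.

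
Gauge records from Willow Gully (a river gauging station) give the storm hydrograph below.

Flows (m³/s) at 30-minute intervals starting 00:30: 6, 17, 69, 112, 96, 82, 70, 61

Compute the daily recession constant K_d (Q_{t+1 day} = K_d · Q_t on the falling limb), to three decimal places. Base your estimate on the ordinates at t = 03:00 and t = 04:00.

Between t = 03:00 and t = 04:00 the flow falls from 82 to 61 m³/s over 2×0.5 h = 1 h.
Per-interval ratio K = (61/82)^(1/2) = 0.8625; K_d = K^(24/0.5) = 0.001.

K_d ≈ 0.001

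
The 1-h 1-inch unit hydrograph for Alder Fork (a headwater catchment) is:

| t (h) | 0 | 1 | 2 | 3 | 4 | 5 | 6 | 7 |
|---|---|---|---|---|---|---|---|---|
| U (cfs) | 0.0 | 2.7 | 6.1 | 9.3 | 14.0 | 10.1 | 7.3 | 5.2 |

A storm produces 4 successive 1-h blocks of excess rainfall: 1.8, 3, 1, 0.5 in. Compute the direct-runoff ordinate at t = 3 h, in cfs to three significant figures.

By discrete convolution, Q_j = Σ (P_i / 1 in) · U_{j−i}.
At t = 3 h (j=3): Q = (1.8/1)·9.3 + (3/1)·6.1 + (1/1)·2.7 + (0.5/1)·0.0 = 37.7 cfs.

Q ≈ 37.7 cfs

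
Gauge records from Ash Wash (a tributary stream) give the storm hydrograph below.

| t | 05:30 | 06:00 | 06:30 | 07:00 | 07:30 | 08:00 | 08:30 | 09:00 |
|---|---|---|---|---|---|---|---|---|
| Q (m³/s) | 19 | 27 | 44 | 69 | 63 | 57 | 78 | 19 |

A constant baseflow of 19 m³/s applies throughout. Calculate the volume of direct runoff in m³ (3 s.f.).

Direct-runoff ordinates (Q − Q_b): 0.0, 8.0, 25.0, 50.0, 44.0, 38.0, 59.0, 0.0 m³/s.
ΣQ_DR = 224.0 m³/s.
With Δt = 0.5 h = 1800 s, V = ΣQ_DR · Δt = 224.0 × 1800 = 4.03 × 10^5 m³.

V ≈ 4.03 × 10^5 m³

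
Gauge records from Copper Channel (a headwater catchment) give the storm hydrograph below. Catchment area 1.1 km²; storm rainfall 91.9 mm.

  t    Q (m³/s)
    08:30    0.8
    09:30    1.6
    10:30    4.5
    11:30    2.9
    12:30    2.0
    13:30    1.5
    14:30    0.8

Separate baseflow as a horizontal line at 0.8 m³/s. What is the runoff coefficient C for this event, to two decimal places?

C ≈ 0.30

ΣQ_DR = 8.500 m³/s; V = ΣQ_DR·Δt = 30600 m³.
Runoff depth d = V / A = 27.82 mm.
C = d / P = 27.82 / 91.9 = 0.30.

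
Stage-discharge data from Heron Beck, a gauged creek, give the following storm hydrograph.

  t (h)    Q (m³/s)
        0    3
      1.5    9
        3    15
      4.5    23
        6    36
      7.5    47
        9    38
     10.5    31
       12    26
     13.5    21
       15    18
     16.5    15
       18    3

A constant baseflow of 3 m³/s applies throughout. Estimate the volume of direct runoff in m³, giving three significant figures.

Direct-runoff ordinates (Q − Q_b): 0.0, 6.0, 12.0, 20.0, 33.0, 44.0, 35.0, 28.0, 23.0, 18.0, 15.0, 12.0, 0.0 m³/s.
ΣQ_DR = 246.0 m³/s.
With Δt = 1.5 h = 5400 s, V = ΣQ_DR · Δt = 246.0 × 5400 = 1.33 × 10^6 m³.

V ≈ 1.33 × 10^6 m³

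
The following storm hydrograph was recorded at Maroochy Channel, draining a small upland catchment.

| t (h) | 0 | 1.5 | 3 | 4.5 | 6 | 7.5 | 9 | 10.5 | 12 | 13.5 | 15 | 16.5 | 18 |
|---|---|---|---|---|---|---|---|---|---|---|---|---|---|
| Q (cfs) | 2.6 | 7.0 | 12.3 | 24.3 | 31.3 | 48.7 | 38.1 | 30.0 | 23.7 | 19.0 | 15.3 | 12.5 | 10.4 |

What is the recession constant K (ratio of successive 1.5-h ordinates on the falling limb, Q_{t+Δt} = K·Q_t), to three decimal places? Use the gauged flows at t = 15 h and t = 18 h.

Using the recession-limb readings at t = 15 h and t = 18 h: Q falls from 15.3 to 10.4 cfs over 2 intervals.
K = (Q₂/Q₁)^(1/2) = (10.4/15.3)^(1/2) = 0.824.

K ≈ 0.824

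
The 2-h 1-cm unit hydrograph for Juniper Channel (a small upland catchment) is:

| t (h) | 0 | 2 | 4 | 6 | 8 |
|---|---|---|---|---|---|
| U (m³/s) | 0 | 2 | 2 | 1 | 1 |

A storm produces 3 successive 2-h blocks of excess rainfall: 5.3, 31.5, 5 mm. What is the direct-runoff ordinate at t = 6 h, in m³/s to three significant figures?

By discrete convolution, Q_j = Σ (P_i / 10 mm) · U_{j−i}.
At t = 6 h (j=3): Q = (5.3/10)·1 + (31.5/10)·2 + (5/10)·2 = 7.83 m³/s.

Q ≈ 7.83 m³/s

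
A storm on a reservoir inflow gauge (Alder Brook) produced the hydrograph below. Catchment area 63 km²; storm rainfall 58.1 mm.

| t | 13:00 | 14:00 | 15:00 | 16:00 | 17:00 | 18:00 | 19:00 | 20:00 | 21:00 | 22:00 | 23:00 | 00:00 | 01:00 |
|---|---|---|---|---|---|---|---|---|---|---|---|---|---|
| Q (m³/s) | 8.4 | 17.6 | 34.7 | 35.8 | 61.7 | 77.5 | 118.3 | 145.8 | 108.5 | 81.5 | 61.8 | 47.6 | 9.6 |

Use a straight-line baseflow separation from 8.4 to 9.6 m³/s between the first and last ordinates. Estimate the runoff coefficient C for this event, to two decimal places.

ΣQ_DR = 691.8 m³/s; V = ΣQ_DR·Δt = 2.490 × 10^6 m³.
Runoff depth d = V / A = 39.53 mm.
C = d / P = 39.53 / 58.1 = 0.68.

C ≈ 0.68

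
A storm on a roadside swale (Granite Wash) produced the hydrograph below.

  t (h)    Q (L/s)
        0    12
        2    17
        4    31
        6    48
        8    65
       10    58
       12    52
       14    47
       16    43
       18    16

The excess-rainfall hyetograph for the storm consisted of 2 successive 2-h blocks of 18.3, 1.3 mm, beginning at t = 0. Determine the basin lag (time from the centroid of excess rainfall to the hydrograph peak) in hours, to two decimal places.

Centroid of excess rainfall: t_c = Σ P_i·t̄_i / ΣP_i = 1.1327 h (block centres at 1, 3 h).
Hydrograph peak occurs at t = 8 h, so basin lag t_L = 8 − 1.1327 = 6.87 h.

t_L ≈ 6.87 h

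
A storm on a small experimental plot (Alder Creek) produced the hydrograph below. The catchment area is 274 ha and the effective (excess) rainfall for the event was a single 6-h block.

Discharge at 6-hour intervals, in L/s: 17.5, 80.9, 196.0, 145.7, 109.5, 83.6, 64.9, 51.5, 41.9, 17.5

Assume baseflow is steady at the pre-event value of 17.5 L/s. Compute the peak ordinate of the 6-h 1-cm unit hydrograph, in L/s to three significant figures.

Direct runoff: 0.0, 63.4, 178.5, 128.2, 92.0, 66.1, 47.4, 34.0, 24.4, 0.0 L/s; ΣQ_DR = 634.0 L/s, peak = 178.5 L/s.
Runoff depth d = ΣQ_DR·Δt / A = 634.0 × 21600 / (274 ha) = 4.998 mm.
The 1-cm UH is the DRH scaled by (10 mm)/d, so U_p = 178.5 × 10/4.998 = 357 L/s.

U_p ≈ 357 L/s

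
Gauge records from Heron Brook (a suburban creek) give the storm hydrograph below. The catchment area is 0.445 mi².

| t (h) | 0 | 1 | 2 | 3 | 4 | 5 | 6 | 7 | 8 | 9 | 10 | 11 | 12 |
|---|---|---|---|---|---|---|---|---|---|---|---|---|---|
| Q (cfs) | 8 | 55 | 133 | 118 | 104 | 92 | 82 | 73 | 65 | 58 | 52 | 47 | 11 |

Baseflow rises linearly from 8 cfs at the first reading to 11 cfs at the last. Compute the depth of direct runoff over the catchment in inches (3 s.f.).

d ≈ 2.70 in

Direct runoff: 0.00, 46.75, 124.50, 109.25, 95.00, 82.75, 72.50, 63.25, 55.00, 47.75, 41.50, 36.25, 0.00 cfs; ΣQ_DR = 774.5 cfs.
V = ΣQ_DR · Δt = 774.5 × 3600 s = 2.788 × 10^6 ft³.
Over A = 0.445 mi², depth = V / A = 2.70 in.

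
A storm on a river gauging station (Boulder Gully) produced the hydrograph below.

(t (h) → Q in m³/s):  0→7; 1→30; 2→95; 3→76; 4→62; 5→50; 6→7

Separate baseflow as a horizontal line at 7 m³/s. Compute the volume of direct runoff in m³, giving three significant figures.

Direct-runoff ordinates (Q − Q_b): 0.0, 23.0, 88.0, 69.0, 55.0, 43.0, 0.0 m³/s.
ΣQ_DR = 278.0 m³/s.
With Δt = 1 h = 3600 s, V = ΣQ_DR · Δt = 278.0 × 3600 = 1.00 × 10^6 m³.

V ≈ 1.00 × 10^6 m³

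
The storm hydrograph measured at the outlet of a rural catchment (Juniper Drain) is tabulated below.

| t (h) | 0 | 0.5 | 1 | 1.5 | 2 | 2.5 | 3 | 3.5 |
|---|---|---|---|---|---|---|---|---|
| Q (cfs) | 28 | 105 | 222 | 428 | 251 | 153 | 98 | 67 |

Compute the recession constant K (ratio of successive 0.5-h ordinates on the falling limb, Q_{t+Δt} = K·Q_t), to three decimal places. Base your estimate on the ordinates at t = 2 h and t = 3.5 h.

K ≈ 0.644

Using the recession-limb readings at t = 2 h and t = 3.5 h: Q falls from 251 to 67 cfs over 3 intervals.
K = (Q₂/Q₁)^(1/3) = (67/251)^(1/3) = 0.644.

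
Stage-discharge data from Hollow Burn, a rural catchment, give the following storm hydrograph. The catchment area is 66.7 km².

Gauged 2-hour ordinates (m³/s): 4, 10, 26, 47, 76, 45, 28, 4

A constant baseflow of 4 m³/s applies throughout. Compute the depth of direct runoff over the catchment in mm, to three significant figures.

d ≈ 22.5 mm

Direct runoff: 0.0, 6.0, 22.0, 43.0, 72.0, 41.0, 24.0, 0.0 m³/s; ΣQ_DR = 208.0 m³/s.
V = ΣQ_DR · Δt = 208.0 × 7200 s = 1.498 × 10^6 m³.
Over A = 66.7 km², depth = V / A = 22.5 mm.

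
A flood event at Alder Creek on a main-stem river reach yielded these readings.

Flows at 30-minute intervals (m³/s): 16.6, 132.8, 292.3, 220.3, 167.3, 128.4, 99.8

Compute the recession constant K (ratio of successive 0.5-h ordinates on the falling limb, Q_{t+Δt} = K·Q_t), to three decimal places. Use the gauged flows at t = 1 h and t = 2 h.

Using the recession-limb readings at t = 1 h and t = 2 h: Q falls from 292.3 to 167.3 m³/s over 2 intervals.
K = (Q₂/Q₁)^(1/2) = (167.3/292.3)^(1/2) = 0.757.

K ≈ 0.757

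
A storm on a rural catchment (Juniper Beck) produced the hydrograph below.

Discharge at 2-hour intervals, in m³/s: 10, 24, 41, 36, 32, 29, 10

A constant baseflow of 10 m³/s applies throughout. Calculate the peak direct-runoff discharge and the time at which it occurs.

Subtracting baseflow gives direct-runoff ordinates: 0.0, 14.0, 31.0, 26.0, 22.0, 19.0, 0.0 m³/s.
The maximum is 31.0 m³/s, occurring at the reading for t = 4 h.

Q_p = 31.0 m³/s at t = 4 h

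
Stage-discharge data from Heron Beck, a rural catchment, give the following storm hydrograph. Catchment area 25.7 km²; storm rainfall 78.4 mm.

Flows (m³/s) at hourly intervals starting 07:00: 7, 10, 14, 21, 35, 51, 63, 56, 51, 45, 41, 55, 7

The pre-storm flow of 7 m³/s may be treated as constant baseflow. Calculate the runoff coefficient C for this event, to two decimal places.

ΣQ_DR = 365.0 m³/s; V = ΣQ_DR·Δt = 1.314 × 10^6 m³.
Runoff depth d = V / A = 51.13 mm.
C = d / P = 51.13 / 78.4 = 0.65.

C ≈ 0.65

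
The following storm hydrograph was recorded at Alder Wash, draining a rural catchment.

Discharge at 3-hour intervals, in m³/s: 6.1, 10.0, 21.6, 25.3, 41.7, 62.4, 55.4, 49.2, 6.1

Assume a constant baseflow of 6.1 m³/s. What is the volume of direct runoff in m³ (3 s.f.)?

V ≈ 2.41 × 10^6 m³

Direct-runoff ordinates (Q − Q_b): 0.0, 3.9, 15.5, 19.2, 35.6, 56.3, 49.3, 43.1, 0.0 m³/s.
ΣQ_DR = 222.9 m³/s.
With Δt = 3 h = 10800 s, V = ΣQ_DR · Δt = 222.9 × 10800 = 2.41 × 10^6 m³.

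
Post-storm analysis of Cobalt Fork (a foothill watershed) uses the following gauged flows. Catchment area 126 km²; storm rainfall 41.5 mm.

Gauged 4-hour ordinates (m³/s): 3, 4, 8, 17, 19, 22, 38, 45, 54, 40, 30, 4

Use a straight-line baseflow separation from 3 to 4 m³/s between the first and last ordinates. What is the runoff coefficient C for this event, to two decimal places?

ΣQ_DR = 242.0 m³/s; V = ΣQ_DR·Δt = 3.485 × 10^6 m³.
Runoff depth d = V / A = 27.66 mm.
C = d / P = 27.66 / 41.5 = 0.67.

C ≈ 0.67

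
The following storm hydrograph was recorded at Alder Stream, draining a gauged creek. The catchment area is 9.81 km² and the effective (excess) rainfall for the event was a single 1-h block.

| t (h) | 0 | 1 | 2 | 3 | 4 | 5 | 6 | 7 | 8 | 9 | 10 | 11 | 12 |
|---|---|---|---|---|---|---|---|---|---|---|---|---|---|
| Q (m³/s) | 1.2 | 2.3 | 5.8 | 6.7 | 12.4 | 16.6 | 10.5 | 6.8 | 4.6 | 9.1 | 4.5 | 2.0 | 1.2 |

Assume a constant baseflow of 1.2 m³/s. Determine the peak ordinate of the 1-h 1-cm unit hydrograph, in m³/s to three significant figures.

U_p ≈ 6.16 m³/s

Direct runoff: 0.0, 1.1, 4.6, 5.5, 11.2, 15.4, 9.3, 5.6, 3.4, 7.9, 3.3, 0.8, 0.0 m³/s; ΣQ_DR = 68.10 m³/s, peak = 15.4 m³/s.
Runoff depth d = ΣQ_DR·Δt / A = 68.10 × 3600 / (9.81 km²) = 24.99 mm.
The 1-cm UH is the DRH scaled by (10 mm)/d, so U_p = 15.4 × 10/24.99 = 6.16 m³/s.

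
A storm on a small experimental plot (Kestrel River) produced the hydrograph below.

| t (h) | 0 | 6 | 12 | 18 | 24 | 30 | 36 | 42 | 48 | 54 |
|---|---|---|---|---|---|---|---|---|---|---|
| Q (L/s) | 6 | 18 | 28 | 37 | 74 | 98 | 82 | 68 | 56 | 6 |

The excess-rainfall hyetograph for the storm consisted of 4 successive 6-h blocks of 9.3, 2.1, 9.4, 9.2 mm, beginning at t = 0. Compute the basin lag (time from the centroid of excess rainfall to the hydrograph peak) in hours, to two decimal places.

t_L ≈ 17.30 h

Centroid of excess rainfall: t_c = Σ P_i·t̄_i / ΣP_i = 12.7000 h (block centres at 3, 9, 15, 21 h).
Hydrograph peak occurs at t = 30 h, so basin lag t_L = 30 − 12.7000 = 17.30 h.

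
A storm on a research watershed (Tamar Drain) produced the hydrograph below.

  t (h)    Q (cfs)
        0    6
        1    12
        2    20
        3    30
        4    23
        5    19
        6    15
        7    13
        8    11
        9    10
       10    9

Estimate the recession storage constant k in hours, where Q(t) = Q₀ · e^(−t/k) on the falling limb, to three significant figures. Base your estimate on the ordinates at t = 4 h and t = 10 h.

k ≈ 6.39 h

On the falling limb, Q drops from 23 to 9 cfs between t = 4 h and t = 10 h (Δt = 6 h).
k = −Δt / ln(Q₂/Q₁) = −6 / ln(9/23) = 6.39 h.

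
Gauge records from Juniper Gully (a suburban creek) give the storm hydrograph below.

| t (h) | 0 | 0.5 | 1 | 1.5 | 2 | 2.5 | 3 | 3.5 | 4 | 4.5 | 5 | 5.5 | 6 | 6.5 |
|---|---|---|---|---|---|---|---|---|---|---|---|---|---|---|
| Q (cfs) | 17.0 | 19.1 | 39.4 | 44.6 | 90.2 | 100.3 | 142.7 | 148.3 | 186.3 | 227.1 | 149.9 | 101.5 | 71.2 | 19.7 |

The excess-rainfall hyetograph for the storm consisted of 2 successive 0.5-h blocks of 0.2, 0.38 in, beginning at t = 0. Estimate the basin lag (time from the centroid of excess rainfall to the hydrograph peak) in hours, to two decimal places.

t_L ≈ 3.92 h

Centroid of excess rainfall: t_c = Σ P_i·t̄_i / ΣP_i = 0.5776 h (block centres at 0.25, 0.75 h).
Hydrograph peak occurs at t = 4.5 h, so basin lag t_L = 4.5 − 0.5776 = 3.92 h.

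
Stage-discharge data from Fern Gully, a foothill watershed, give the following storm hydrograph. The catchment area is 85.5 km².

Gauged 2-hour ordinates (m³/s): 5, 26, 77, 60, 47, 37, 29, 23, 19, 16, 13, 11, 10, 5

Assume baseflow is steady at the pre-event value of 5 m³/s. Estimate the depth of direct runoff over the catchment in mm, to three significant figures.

Direct runoff: 0.0, 21.0, 72.0, 55.0, 42.0, 32.0, 24.0, 18.0, 14.0, 11.0, 8.0, 6.0, 5.0, 0.0 m³/s; ΣQ_DR = 308.0 m³/s.
V = ΣQ_DR · Δt = 308.0 × 7200 s = 2.218 × 10^6 m³.
Over A = 85.5 km², depth = V / A = 25.9 mm.

d ≈ 25.9 mm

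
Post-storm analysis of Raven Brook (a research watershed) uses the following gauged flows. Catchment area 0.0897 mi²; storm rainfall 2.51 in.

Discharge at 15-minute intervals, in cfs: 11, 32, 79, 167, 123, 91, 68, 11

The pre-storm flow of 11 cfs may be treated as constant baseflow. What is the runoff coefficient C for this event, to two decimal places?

ΣQ_DR = 494.0 cfs; V = ΣQ_DR·Δt = 4.446 × 10^5 ft³.
Runoff depth d = V / A = 2.133 in.
C = d / P = 2.133 / 2.51 = 0.85.

C ≈ 0.85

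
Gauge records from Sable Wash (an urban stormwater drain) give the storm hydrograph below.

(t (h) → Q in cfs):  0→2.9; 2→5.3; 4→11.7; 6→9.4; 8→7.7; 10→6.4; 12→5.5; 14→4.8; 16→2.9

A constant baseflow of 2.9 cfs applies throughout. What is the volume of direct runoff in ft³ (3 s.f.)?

V ≈ 2.20 × 10^5 ft³

Direct-runoff ordinates (Q − Q_b): 0.0, 2.4, 8.8, 6.5, 4.8, 3.5, 2.6, 1.9, 0.0 cfs.
ΣQ_DR = 30.50 cfs.
With Δt = 2 h = 7200 s, V = ΣQ_DR · Δt = 30.50 × 7200 = 2.20 × 10^5 ft³.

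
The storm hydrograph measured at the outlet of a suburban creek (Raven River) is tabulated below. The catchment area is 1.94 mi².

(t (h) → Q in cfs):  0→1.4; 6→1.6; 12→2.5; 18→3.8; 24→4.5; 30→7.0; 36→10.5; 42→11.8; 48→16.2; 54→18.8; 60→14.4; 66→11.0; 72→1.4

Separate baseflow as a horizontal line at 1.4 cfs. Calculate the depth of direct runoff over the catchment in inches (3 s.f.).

d ≈ 0.416 in

Direct runoff: 0.0, 0.2, 1.1, 2.4, 3.1, 5.6, 9.1, 10.4, 14.8, 17.4, 13.0, 9.6, 0.0 cfs; ΣQ_DR = 86.70 cfs.
V = ΣQ_DR · Δt = 86.70 × 21600 s = 1.873 × 10^6 ft³.
Over A = 1.94 mi², depth = V / A = 0.416 in.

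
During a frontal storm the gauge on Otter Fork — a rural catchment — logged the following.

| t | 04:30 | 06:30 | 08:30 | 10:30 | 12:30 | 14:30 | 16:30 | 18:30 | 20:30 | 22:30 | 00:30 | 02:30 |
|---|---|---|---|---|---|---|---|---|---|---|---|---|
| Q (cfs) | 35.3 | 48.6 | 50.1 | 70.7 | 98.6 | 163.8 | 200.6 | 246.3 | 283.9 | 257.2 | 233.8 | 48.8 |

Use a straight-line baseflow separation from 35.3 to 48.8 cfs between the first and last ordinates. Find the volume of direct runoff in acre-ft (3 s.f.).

Direct-runoff ordinates (Q − Q_b): 0.00, 12.07, 12.35, 31.72, 58.39, 122.36, 157.94, 202.41, 238.78, 210.85, 186.23, 0.00 cfs.
ΣQ_DR = 1233 cfs.
With Δt = 2 h = 7200 s, V = ΣQ_DR · Δt = 1233 × 7200 = 8.88 × 10^6 ft³ = 204 acre-ft.

V ≈ 204 acre-ft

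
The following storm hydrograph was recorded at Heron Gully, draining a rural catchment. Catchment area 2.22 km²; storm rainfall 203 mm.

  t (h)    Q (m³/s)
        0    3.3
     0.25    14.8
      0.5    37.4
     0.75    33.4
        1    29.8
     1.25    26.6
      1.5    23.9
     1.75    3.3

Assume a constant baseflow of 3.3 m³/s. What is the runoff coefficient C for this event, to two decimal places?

ΣQ_DR = 146.1 m³/s; V = ΣQ_DR·Δt = 1.315 × 10^5 m³.
Runoff depth d = V / A = 59.23 mm.
C = d / P = 59.23 / 203 = 0.29.

C ≈ 0.29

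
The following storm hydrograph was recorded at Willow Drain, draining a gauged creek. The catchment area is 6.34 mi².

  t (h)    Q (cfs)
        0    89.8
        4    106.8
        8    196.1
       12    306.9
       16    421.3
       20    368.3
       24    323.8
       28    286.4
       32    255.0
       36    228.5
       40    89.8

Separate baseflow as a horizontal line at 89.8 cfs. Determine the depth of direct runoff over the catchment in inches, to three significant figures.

d ≈ 1.65 in

Direct runoff: 0.0, 17.0, 106.3, 217.1, 331.5, 278.5, 234.0, 196.6, 165.2, 138.7, 0.0 cfs; ΣQ_DR = 1685 cfs.
V = ΣQ_DR · Δt = 1685 × 14400 s = 2.426 × 10^7 ft³.
Over A = 6.34 mi², depth = V / A = 1.65 in.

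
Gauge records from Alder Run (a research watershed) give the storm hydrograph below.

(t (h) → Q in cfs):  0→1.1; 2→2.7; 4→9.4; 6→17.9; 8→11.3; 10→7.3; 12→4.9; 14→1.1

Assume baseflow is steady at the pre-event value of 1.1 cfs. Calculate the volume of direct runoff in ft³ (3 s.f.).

V ≈ 3.38 × 10^5 ft³

Direct-runoff ordinates (Q − Q_b): 0.0, 1.6, 8.3, 16.8, 10.2, 6.2, 3.8, 0.0 cfs.
ΣQ_DR = 46.90 cfs.
With Δt = 2 h = 7200 s, V = ΣQ_DR · Δt = 46.90 × 7200 = 3.38 × 10^5 ft³.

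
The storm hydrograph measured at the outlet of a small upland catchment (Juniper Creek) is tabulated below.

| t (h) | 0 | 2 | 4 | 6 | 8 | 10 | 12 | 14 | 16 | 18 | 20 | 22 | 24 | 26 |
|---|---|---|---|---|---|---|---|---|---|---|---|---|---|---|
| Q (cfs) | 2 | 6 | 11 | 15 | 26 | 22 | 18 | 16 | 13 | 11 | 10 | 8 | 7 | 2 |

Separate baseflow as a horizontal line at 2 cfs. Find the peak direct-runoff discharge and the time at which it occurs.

Subtracting baseflow gives direct-runoff ordinates: 0.0, 4.0, 9.0, 13.0, 24.0, 20.0, 16.0, 14.0, 11.0, 9.0, 8.0, 6.0, 5.0, 0.0 cfs.
The maximum is 24.0 cfs, occurring at the reading for t = 8 h.

Q_p = 24.0 cfs at t = 8 h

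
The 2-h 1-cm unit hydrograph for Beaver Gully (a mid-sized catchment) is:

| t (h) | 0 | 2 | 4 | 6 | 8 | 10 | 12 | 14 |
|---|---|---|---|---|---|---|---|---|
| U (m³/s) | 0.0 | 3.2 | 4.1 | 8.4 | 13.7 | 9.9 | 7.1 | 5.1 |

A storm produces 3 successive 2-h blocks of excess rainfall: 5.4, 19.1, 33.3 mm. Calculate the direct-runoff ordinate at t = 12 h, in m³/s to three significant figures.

Q ≈ 68.4 m³/s

By discrete convolution, Q_j = Σ (P_i / 10 mm) · U_{j−i}.
At t = 12 h (j=6): Q = (5.4/10)·7.1 + (19.1/10)·9.9 + (33.3/10)·13.7 = 68.4 m³/s.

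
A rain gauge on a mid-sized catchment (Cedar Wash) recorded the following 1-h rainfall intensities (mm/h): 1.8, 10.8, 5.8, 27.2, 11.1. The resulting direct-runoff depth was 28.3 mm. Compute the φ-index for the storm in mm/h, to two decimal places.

Only the 3 blocks with intensity above φ contribute runoff: 10.8, 27.2, 11.1 mm/h.
Σ(I−φ)·Δt = d  ⇒  (10.8+27.2+11.1 − 3φ)·1 = 28.3
φ = (49.10 − 28.3/1) / 3 = 6.93 mm/h.

φ ≈ 6.93 mm/h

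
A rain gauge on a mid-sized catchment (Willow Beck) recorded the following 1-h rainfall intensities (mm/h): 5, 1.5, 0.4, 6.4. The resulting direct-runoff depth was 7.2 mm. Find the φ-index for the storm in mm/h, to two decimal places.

Only the 2 blocks with intensity above φ contribute runoff: 5, 6.4 mm/h.
Σ(I−φ)·Δt = d  ⇒  (5+6.4 − 2φ)·1 = 7.2
φ = (11.40 − 7.2/1) / 2 = 2.10 mm/h.

φ ≈ 2.10 mm/h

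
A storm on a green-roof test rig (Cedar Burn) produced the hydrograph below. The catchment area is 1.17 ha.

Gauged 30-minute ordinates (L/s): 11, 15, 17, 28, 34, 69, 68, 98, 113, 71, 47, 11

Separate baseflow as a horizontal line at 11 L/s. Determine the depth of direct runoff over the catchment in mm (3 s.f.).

Direct runoff: 0.0, 4.0, 6.0, 17.0, 23.0, 58.0, 57.0, 87.0, 102.0, 60.0, 36.0, 0.0 L/s; ΣQ_DR = 450.0 L/s.
V = ΣQ_DR · Δt = 450.0 × 1800 s = 8.100 × 10^5 L.
Over A = 1.17 ha, depth = V / A = 69.2 mm.

d ≈ 69.2 mm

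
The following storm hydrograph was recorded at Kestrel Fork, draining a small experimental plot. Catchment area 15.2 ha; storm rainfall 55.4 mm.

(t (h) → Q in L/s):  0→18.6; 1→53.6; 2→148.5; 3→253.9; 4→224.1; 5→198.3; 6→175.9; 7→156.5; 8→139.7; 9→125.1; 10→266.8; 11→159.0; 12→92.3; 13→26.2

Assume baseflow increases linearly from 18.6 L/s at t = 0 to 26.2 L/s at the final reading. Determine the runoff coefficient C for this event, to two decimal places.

C ≈ 0.74

ΣQ_DR = 1725 L/s; V = ΣQ_DR·Δt = 6.210 × 10^6 L.
Runoff depth d = V / A = 40.85 mm.
C = d / P = 40.85 / 55.4 = 0.74.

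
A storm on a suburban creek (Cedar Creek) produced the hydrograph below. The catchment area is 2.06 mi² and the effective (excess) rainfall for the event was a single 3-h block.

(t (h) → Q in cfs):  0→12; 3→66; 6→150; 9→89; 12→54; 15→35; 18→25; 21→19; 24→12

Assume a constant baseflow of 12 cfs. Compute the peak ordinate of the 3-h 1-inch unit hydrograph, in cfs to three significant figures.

U_p ≈ 173 cfs

Direct runoff: 0.0, 54.0, 138.0, 77.0, 42.0, 23.0, 13.0, 7.0, 0.0 cfs; ΣQ_DR = 354.0 cfs, peak = 138.0 cfs.
Runoff depth d = ΣQ_DR·Δt / A = 354.0 × 10800 / (2.06 mi²) = 0.7989 in.
The 1-inch UH is the DRH scaled by (1 in)/d, so U_p = 138.0 × 1/0.7989 = 173 cfs.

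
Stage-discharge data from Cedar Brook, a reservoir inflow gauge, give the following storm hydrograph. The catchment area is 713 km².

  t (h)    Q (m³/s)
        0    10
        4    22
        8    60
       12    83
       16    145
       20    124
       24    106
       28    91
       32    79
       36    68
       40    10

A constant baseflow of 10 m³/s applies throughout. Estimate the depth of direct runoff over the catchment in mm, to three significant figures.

Direct runoff: 0.0, 12.0, 50.0, 73.0, 135.0, 114.0, 96.0, 81.0, 69.0, 58.0, 0.0 m³/s; ΣQ_DR = 688.0 m³/s.
V = ΣQ_DR · Δt = 688.0 × 14400 s = 9.907 × 10^6 m³.
Over A = 713 km², depth = V / A = 13.9 mm.

d ≈ 13.9 mm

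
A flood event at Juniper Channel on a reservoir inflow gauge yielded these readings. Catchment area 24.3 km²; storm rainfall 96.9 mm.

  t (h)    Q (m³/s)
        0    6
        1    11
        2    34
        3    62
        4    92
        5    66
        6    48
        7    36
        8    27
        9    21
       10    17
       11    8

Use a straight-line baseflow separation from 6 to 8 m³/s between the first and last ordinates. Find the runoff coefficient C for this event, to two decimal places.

ΣQ_DR = 344.0 m³/s; V = ΣQ_DR·Δt = 1.238 × 10^6 m³.
Runoff depth d = V / A = 50.96 mm.
C = d / P = 50.96 / 96.9 = 0.53.

C ≈ 0.53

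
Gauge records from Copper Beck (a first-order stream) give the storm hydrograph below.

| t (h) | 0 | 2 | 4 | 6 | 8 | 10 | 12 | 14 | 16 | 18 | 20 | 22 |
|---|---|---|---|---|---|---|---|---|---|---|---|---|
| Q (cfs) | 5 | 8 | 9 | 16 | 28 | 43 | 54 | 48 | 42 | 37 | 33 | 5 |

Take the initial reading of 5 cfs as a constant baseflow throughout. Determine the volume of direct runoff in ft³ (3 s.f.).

V ≈ 1.93 × 10^6 ft³

Direct-runoff ordinates (Q − Q_b): 0.0, 3.0, 4.0, 11.0, 23.0, 38.0, 49.0, 43.0, 37.0, 32.0, 28.0, 0.0 cfs.
ΣQ_DR = 268.0 cfs.
With Δt = 2 h = 7200 s, V = ΣQ_DR · Δt = 268.0 × 7200 = 1.93 × 10^6 ft³.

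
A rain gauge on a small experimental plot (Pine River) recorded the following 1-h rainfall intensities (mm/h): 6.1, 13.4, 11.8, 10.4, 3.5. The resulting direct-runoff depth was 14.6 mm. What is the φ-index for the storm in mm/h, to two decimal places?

φ ≈ 7.00 mm/h

Only the 3 blocks with intensity above φ contribute runoff: 13.4, 11.8, 10.4 mm/h.
Σ(I−φ)·Δt = d  ⇒  (13.4+11.8+10.4 − 3φ)·1 = 14.6
φ = (35.60 − 14.6/1) / 3 = 7.00 mm/h.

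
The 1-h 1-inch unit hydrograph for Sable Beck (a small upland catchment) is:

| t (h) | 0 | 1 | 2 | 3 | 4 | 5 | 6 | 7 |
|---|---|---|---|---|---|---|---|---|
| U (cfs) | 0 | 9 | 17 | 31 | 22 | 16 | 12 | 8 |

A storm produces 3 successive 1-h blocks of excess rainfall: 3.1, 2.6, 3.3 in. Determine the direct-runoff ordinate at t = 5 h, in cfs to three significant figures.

By discrete convolution, Q_j = Σ (P_i / 1 in) · U_{j−i}.
At t = 5 h (j=5): Q = (3.1/1)·16 + (2.6/1)·22 + (3.3/1)·31 = 209 cfs.

Q ≈ 209 cfs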